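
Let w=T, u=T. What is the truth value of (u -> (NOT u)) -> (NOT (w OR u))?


Substitute w=T, u=T:
NOT u = F
u -> (NOT u) = T -> F = F
w OR u = T OR T = T
NOT (w OR u) = F
(u -> (NOT u)) -> (NOT (w OR u)) = F -> F = T

T


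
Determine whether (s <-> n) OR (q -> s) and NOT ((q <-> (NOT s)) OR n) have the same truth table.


Compare truth tables:
n | q | s | φ | ψ
-----------------
F | F | F | T | T
T | F | F | T | F
F | T | F | T | F
T | T | F | F | F
F | F | T | T | F
T | F | T | T | F
F | T | T | T | T
T | T | T | T | F
They differ at row 2 (n=T, q=F, s=F): φ=T but ψ=F.

No, they are not logically equivalent.


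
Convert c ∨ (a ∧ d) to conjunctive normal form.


Step 1: Distribute ∨ over ∧: c ∨ (a ∧ d) = (c ∨ a) ∧ (c ∨ d).

(c ∨ a) ∧ (c ∨ d)


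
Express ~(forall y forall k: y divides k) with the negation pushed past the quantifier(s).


Negation flips each quantifier (∀↔∃) and negates the inner predicate.
¬(forall y forall k: φ) = exists y exists k: ¬φ.

exists y exists k: ~(y divides k)


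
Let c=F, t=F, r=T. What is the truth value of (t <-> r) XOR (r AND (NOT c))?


Substitute c=F, t=F, r=T:
t <-> r = F <-> T = F
NOT c = T
r AND (NOT c) = T AND T = T
(t <-> r) XOR (r AND (NOT c)) = F XOR T = T

T


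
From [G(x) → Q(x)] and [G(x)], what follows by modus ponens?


Modus ponens: from (P → Q) and P, infer Q.
P = 'G(x)' is asserted, and P → Q holds, so Q follows.

Q(x).


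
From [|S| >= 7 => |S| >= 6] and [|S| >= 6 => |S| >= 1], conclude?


Hypothetical syllogism: from (P → Q) and (Q → R), infer (P → R).
Chain the two implications through the shared middle term '|S| >= 6'.

|S| >= 7 => |S| >= 1


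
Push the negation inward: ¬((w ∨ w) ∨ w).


De Morgan: the negation of a disjunction is the conjunction of the negations.
Distribute ¬ across ∨, flipping it to ∧, and negate each literal.

((¬w) ∧ (¬w)) ∧ (¬w)


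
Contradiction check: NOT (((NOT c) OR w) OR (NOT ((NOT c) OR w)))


Truth table over {c, w}:
c | w | φ
---------
F | F | F
T | F | F
F | T | F
T | T | F
Every row is false.

Yes, it is a contradiction.


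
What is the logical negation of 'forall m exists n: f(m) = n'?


Negation flips each quantifier (∀↔∃) and negates the inner predicate.
¬(forall m exists n: φ) = exists m forall n: ¬φ.

exists m forall n: ~(f(m) = n)


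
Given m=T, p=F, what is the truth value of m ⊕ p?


Exclusive or is true when exactly one operand is true.
Substitute: m=T, p=F.
T ⊕ F evaluates to T.

T


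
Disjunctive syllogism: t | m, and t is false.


Disjunctive syllogism: from (P ∨ Q) and ¬P, infer Q.
One disjunct, 't', is ruled out; the other must hold.

m


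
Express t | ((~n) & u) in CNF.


Step 1: Distribute ∨ over ∧: t ∨ ((¬n) ∧ u) = (t ∨ (¬n)) ∧ (t ∨ u).

(t | (~n)) & (t | u)


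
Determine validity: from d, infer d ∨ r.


This matches the form of disjunction introduction: the conclusion follows in every model of the premises.

Valid.


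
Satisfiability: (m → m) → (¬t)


Search for a satisfying assignment over {m, t}.
Try m=F, t=F: the formula evaluates to T.
A satisfying assignment exists.

Satisfiable.


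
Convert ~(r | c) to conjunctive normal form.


Step 1: Apply De Morgan: ¬(r ∨ c) = ¬r ∧ ¬c.

(~r) & (~c)


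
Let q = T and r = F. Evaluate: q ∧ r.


Conjunction is true only when both operands are true.
Substitute: q=T, r=F.
T ∧ F evaluates to F.

F


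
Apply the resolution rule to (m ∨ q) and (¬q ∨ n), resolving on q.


The clauses contain complementary literals q and ¬q.
Resolution eliminates this pair and disjoins the remaining literals (merging duplicates).

(m ∨ n)


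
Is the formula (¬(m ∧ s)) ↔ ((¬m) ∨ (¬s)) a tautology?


Build the truth table over {m, s}:
m | s | φ
---------
F | F | T
T | F | T
F | T | T
T | T | T
Every row evaluates to true.

Yes, it is a tautology.


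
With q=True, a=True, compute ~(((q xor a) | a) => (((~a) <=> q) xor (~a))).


Substitute q=True, a=True:
q xor a = True xor True = False
(q xor a) | a = False | True = True
~a = False
(~a) <=> q = False <=> True = False
~a = False
((~a) <=> q) xor (~a) = False xor False = False
((q xor a) | a) => (((~a) <=> q) xor (~a)) = True => False = False
~(((q xor a) | a) => (((~a) <=> q) xor (~a))) = True

True


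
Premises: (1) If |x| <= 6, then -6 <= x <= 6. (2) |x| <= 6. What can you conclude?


Modus ponens: from (P → Q) and P, infer Q.
P = '|x| <= 6' is asserted, and P → Q holds, so Q follows.

-6 <= x <= 6.


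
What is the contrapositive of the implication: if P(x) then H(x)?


The contrapositive of (P → Q) is (¬Q → ¬P); it is logically equivalent to the original.
Here P = 'P(x)' and Q = 'H(x)'.

If not (H(x)), then not (P(x)).


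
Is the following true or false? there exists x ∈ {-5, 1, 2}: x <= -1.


Evaluate the predicate on each element: -5:T, 1:F, 2:F.
Witness x = -5 satisfies the predicate.

T


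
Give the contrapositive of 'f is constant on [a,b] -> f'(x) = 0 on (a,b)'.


The contrapositive of (P → Q) is (¬Q → ¬P); it is logically equivalent to the original.
Here P = 'f is constant on [a,b]' and Q = 'f'(x) = 0 on (a,b)'.

If not (f'(x) = 0 on (a,b)), then not (f is constant on [a,b]).


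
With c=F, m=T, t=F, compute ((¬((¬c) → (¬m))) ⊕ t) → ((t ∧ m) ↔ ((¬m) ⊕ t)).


Substitute c=F, m=T, t=F:
¬c = T
¬m = F
(¬c) → (¬m) = T → F = F
¬((¬c) → (¬m)) = T
(¬((¬c) → (¬m))) ⊕ t = T ⊕ F = T
t ∧ m = F ∧ T = F
¬m = F
(¬m) ⊕ t = F ⊕ F = F
(t ∧ m) ↔ ((¬m) ⊕ t) = F ↔ F = T
((¬((¬c) → (¬m))) ⊕ t) → ((t ∧ m) ↔ ((¬m) ⊕ t)) = T → T = T

T


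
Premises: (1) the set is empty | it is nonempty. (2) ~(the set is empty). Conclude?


Disjunctive syllogism: from (P ∨ Q) and ¬P, infer Q.
One disjunct, 'the set is empty', is ruled out; the other must hold.

it is nonempty


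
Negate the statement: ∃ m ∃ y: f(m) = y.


Negation flips each quantifier (∀↔∃) and negates the inner predicate.
¬(∃ m ∃ y: φ) = ∀ m ∀ y: ¬φ.

∀ m ∀ y: ¬(f(m) = y)


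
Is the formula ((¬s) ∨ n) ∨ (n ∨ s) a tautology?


Build the truth table over {n, s}:
n | s | φ
---------
F | F | T
T | F | T
F | T | T
T | T | T
Every row evaluates to true.

Yes, it is a tautology.


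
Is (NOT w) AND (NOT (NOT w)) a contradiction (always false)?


Truth table over {w}:
w | φ
-----
F | F
T | F
Every row is false.

Yes, it is a contradiction.


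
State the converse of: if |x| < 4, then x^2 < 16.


The converse of (P → Q) is (Q → P). It is not in general equivalent to the original.
Here P = '|x| < 4' and Q = 'x^2 < 16'.

If x^2 < 16, then |x| < 4.


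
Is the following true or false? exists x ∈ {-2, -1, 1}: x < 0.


Evaluate the predicate on each element: -2:True, -1:True, 1:False.
Witness x = -2 satisfies the predicate.

True


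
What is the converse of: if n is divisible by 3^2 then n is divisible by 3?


The converse of (P → Q) is (Q → P). It is not in general equivalent to the original.
Here P = 'n is divisible by 3^2' and Q = 'n is divisible by 3'.

If n is divisible by 3, then n is divisible by 3^2.


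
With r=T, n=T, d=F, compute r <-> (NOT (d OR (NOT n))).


Substitute r=T, n=T, d=F:
NOT n = F
d OR (NOT n) = F OR F = F
NOT (d OR (NOT n)) = T
r <-> (NOT (d OR (NOT n))) = T <-> T = T

T


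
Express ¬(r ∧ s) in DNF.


Step 1: Apply De Morgan: ¬(r ∧ s) = ¬r ∨ ¬s.

(¬r) ∨ (¬s)


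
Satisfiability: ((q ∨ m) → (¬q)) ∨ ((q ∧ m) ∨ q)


Search for a satisfying assignment over {m, q}.
Try m=F, q=F: the formula evaluates to T.
A satisfying assignment exists.

Satisfiable.


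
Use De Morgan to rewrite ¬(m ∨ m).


De Morgan: the negation of a disjunction is the conjunction of the negations.
Distribute ¬ across ∨, flipping it to ∧, and negate each literal.

(¬m) ∧ (¬m)


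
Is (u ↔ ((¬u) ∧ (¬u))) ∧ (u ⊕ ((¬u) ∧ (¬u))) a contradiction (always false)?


Truth table over {u}:
u | φ
-----
F | F
T | F
Every row is false.

Yes, it is a contradiction.


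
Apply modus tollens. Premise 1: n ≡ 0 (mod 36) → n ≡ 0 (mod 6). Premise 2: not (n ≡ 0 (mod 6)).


Modus tollens: from (P → Q) and ¬Q, infer ¬P.
Q = 'n ≡ 0 (mod 6)' is denied; since P → Q, P must also fail.

Not (n ≡ 0 (mod 36)).


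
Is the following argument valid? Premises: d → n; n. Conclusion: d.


This is affirming the consequent (fallacy). There exist truth assignments where the premises are all true but the conclusion is false.

Invalid.


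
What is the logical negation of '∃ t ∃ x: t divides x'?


Negation flips each quantifier (∀↔∃) and negates the inner predicate.
¬(∃ t ∃ x: φ) = ∀ t ∀ x: ¬φ.

∀ t ∀ x: ¬(t divides x)


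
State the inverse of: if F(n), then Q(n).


The inverse of (P → Q) is (¬P → ¬Q). It is equivalent to the converse, not to the original.
Here P = 'F(n)' and Q = 'Q(n)'.

If not (F(n)), then not (Q(n)).


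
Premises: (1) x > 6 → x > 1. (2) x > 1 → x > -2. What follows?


Hypothetical syllogism: from (P → Q) and (Q → R), infer (P → R).
Chain the two implications through the shared middle term 'x > 1'.

x > 6 → x > -2


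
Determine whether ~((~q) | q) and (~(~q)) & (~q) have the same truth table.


Compare truth tables:
q | φ | ψ
---------
False | False | False
True | False | False
The columns φ and ψ agree on every row.

Yes, they are logically equivalent.


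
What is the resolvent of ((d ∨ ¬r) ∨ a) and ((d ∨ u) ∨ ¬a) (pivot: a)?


The clauses contain complementary literals a and ¬a.
Resolution eliminates this pair and disjoins the remaining literals (merging duplicates).

((d ∨ ¬r) ∨ u)


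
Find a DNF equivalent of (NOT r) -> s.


Step 1: Rewrite (¬r) → s as ¬(¬r) ∨ s.
Step 2: Eliminate any double negations (¬¬X = X).

r OR s


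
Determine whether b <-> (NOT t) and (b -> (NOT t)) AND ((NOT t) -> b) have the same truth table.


Compare truth tables:
b | t | φ | ψ
-------------
F | F | F | F
T | F | T | T
F | T | T | T
T | T | F | F
The columns φ and ψ agree on every row.

Yes, they are logically equivalent.


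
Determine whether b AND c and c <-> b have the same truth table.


Compare truth tables:
b | c | φ | ψ
-------------
F | F | F | T
T | F | F | F
F | T | F | F
T | T | T | T
They differ at row 1 (b=F, c=F): φ=F but ψ=T.

No, they are not logically equivalent.


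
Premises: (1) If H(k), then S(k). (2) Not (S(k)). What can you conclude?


Modus tollens: from (P → Q) and ¬Q, infer ¬P.
Q = 'S(k)' is denied; since P → Q, P must also fail.

Not (H(k)).


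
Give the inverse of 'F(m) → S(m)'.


The inverse of (P → Q) is (¬P → ¬Q). It is equivalent to the converse, not to the original.
Here P = 'F(m)' and Q = 'S(m)'.

If not (F(m)), then not (S(m)).


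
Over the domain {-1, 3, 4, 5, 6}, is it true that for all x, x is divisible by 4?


Evaluate the predicate on each element: -1:F, 3:F, 4:T, 5:F, 6:F.
Counterexample x = -1 fails the predicate.

F


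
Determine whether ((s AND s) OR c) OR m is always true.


Build the truth table over {c, m, s}:
c | m | s | φ
-------------
F | F | F | F
T | F | F | T
F | T | F | T
T | T | F | T
F | F | T | T
T | F | T | T
F | T | T | T
T | T | T | T
Counterexample at row 1: with c=F, m=F, s=F, the formula is F.

No, it is not a tautology.


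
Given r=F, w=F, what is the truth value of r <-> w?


Biconditional is true when both operands have the same truth value.
Substitute: r=F, w=F.
F <-> F evaluates to T.

T


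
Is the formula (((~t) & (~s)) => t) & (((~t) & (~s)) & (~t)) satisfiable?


Check all 4 assignments over {s, t}:
s | t | φ
---------
False | False | False
True | False | False
False | True | False
True | True | False
No assignment makes the formula true.

Unsatisfiable.


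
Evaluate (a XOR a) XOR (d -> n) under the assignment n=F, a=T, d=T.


Substitute n=F, a=T, d=T:
a XOR a = T XOR T = F
d -> n = T -> F = F
(a XOR a) XOR (d -> n) = F XOR F = F

F


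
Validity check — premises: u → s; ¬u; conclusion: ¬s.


This is denying the antecedent (fallacy). There exist truth assignments where the premises are all true but the conclusion is false.

Invalid.


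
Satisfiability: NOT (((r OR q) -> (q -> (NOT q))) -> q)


Search for a satisfying assignment over {q, r}.
Try q=F, r=F: the formula evaluates to T.
A satisfying assignment exists.

Satisfiable.


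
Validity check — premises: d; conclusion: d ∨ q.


This matches the form of disjunction introduction: the conclusion follows in every model of the premises.

Valid.


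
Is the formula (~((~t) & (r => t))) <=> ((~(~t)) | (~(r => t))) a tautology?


Build the truth table over {r, t}:
r | t | φ
---------
False | False | True
True | False | True
False | True | True
True | True | True
Every row evaluates to true.

Yes, it is a tautology.


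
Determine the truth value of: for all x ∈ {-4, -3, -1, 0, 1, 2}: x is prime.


Evaluate the predicate on each element: -4:F, -3:F, -1:F, 0:F, 1:F, 2:T.
Counterexample x = -4 fails the predicate.

F


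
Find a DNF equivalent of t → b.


Step 1: Rewrite t → b as ¬t ∨ b.

(¬t) ∨ b


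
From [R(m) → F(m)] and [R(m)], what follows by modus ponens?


Modus ponens: from (P → Q) and P, infer Q.
P = 'R(m)' is asserted, and P → Q holds, so Q follows.

F(m).


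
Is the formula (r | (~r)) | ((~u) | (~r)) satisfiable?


Search for a satisfying assignment over {r, u}.
Try r=False, u=False: the formula evaluates to True.
A satisfying assignment exists.

Satisfiable.


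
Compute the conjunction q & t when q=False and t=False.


Conjunction is true only when both operands are true.
Substitute: q=False, t=False.
False & False evaluates to False.

False


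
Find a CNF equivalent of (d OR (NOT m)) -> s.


Step 1: Rewrite as ¬(d ∨ (¬m)) ∨ s = (¬d ∧ ¬(¬m)) ∨ s.
Step 2: Distribute ∨ over ∧.
Step 3: Eliminate any double negations (¬¬X = X).

((NOT d) OR s) AND (m OR s)


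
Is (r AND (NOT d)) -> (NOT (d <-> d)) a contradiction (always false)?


Truth table over {d, r}:
d | r | φ
---------
F | F | T
T | F | T
F | T | F
T | T | T
Satisfying assignment at row 1: d=F, r=F gives T.

No, it is not a contradiction.


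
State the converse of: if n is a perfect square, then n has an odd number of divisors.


The converse of (P → Q) is (Q → P). It is not in general equivalent to the original.
Here P = 'n is a perfect square' and Q = 'n has an odd number of divisors'.

If n has an odd number of divisors, then n is a perfect square.


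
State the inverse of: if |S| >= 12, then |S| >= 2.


The inverse of (P → Q) is (¬P → ¬Q). It is equivalent to the converse, not to the original.
Here P = '|S| >= 12' and Q = '|S| >= 2'.

If not (|S| >= 12), then not (|S| >= 2).


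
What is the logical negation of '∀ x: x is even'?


¬(∀ x: φ) = ∃ x: ¬φ, and ¬(∃ x: φ) = ∀ x: ¬φ.
Apply to the universal statement.

∃ x: ¬(x is even)


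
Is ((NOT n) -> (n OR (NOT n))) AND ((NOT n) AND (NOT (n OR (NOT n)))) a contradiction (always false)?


Truth table over {n}:
n | φ
-----
F | F
T | F
Every row is false.

Yes, it is a contradiction.


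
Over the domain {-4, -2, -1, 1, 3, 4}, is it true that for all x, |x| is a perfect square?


Evaluate the predicate on each element: -4:T, -2:F, -1:T, 1:T, 3:F, 4:T.
Counterexample x = -2 fails the predicate.

F


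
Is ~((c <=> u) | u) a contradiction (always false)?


Truth table over {c, u}:
c | u | φ
---------
False | False | False
True | False | True
False | True | False
True | True | False
Satisfying assignment at row 2: c=True, u=False gives True.

No, it is not a contradiction.


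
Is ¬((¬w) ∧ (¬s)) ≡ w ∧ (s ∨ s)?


Compare truth tables:
s | w | φ | ψ
-------------
F | F | F | F
T | F | T | F
F | T | T | F
T | T | T | T
They differ at row 2 (s=T, w=F): φ=T but ψ=F.

No, they are not logically equivalent.


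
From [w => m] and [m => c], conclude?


Hypothetical syllogism: from (P → Q) and (Q → R), infer (P → R).
Chain the two implications through the shared middle term 'm'.

w => c


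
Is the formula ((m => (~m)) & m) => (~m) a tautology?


Build the truth table over {m}:
m | φ
-----
False | True
True | True
Every row evaluates to true.

Yes, it is a tautology.


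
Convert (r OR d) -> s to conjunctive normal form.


Step 1: Rewrite as ¬(r ∨ d) ∨ s = (¬r ∧ ¬d) ∨ s.
Step 2: Distribute ∨ over ∧.

((NOT r) OR s) AND ((NOT d) OR s)


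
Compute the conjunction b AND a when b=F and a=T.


Conjunction is true only when both operands are true.
Substitute: b=F, a=T.
F AND T evaluates to F.

F


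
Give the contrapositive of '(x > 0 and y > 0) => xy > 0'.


The contrapositive of (P → Q) is (¬Q → ¬P); it is logically equivalent to the original.
Here P = '(x > 0 and y > 0)' and Q = 'xy > 0'.

If not (xy > 0), then not ((x > 0 and y > 0)).


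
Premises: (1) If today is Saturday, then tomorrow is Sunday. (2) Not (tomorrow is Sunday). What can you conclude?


Modus tollens: from (P → Q) and ¬Q, infer ¬P.
Q = 'tomorrow is Sunday' is denied; since P → Q, P must also fail.

Not (today is Saturday).


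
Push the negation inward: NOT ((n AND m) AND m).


De Morgan: the negation of a conjunction is the disjunction of the negations.
Distribute NOT across AND, flipping it to OR, and negate each literal.

((NOT n) OR (NOT m)) OR (NOT m)


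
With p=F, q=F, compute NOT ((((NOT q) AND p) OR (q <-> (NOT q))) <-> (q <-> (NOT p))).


Substitute p=F, q=F:
NOT q = T
(NOT q) AND p = T AND F = F
NOT q = T
q <-> (NOT q) = F <-> T = F
((NOT q) AND p) OR (q <-> (NOT q)) = F OR F = F
NOT p = T
q <-> (NOT p) = F <-> T = F
(((NOT q) AND p) OR (q <-> (NOT q))) <-> (q <-> (NOT p)) = F <-> F = T
NOT ((((NOT q) AND p) OR (q <-> (NOT q))) <-> (q <-> (NOT p))) = F

F


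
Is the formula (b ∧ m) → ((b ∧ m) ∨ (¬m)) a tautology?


Build the truth table over {b, m}:
b | m | φ
---------
F | F | T
T | F | T
F | T | T
T | T | T
Every row evaluates to true.

Yes, it is a tautology.


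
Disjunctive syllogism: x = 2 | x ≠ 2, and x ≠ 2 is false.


Disjunctive syllogism: from (P ∨ Q) and ¬P, infer Q.
One disjunct, 'x ≠ 2', is ruled out; the other must hold.

x = 2


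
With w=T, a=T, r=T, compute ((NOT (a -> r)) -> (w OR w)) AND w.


Substitute w=T, a=T, r=T:
a -> r = T -> T = T
NOT (a -> r) = F
w OR w = T OR T = T
(NOT (a -> r)) -> (w OR w) = F -> T = T
((NOT (a -> r)) -> (w OR w)) AND w = T AND T = T

T


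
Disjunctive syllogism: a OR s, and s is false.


Disjunctive syllogism: from (P ∨ Q) and ¬P, infer Q.
One disjunct, 's', is ruled out; the other must hold.

a


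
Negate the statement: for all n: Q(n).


¬(for all x: φ) = there exists x: ¬φ, and ¬(there exists x: φ) = for all x: ¬φ.
Apply to the universal statement.

there exists n: NOT(Q(n))


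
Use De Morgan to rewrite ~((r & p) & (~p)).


De Morgan: the negation of a conjunction is the disjunction of the negations.
Distribute ~ across &, flipping it to |, and negate each literal.

((~r) | (~p)) | p


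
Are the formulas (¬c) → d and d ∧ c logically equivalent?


Compare truth tables:
c | d | φ | ψ
-------------
F | F | F | F
T | F | T | F
F | T | T | F
T | T | T | T
They differ at row 2 (c=T, d=F): φ=T but ψ=F.

No, they are not logically equivalent.


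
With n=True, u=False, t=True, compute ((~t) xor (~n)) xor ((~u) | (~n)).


Substitute n=True, u=False, t=True:
~t = False
~n = False
(~t) xor (~n) = False xor False = False
~u = True
~n = False
(~u) | (~n) = True | False = True
((~t) xor (~n)) xor ((~u) | (~n)) = False xor True = True

True


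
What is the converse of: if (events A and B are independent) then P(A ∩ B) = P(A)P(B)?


The converse of (P → Q) is (Q → P). It is not in general equivalent to the original.
Here P = '(events A and B are independent)' and Q = 'P(A ∩ B) = P(A)P(B)'.

If P(A ∩ B) = P(A)P(B), then (events A and B are independent).


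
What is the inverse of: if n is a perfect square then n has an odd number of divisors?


The inverse of (P → Q) is (¬P → ¬Q). It is equivalent to the converse, not to the original.
Here P = 'n is a perfect square' and Q = 'n has an odd number of divisors'.

If not (n is a perfect square), then not (n has an odd number of divisors).


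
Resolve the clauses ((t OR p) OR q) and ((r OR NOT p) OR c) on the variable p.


The clauses contain complementary literals p and NOTp.
Resolution eliminates this pair and disjoins the remaining literals (merging duplicates).

(((t OR q) OR c) OR r)


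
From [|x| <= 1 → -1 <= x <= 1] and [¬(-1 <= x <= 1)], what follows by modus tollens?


Modus tollens: from (P → Q) and ¬Q, infer ¬P.
Q = '-1 <= x <= 1' is denied; since P → Q, P must also fail.

Not (|x| <= 1).


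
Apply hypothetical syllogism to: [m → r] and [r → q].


Hypothetical syllogism: from (P → Q) and (Q → R), infer (P → R).
Chain the two implications through the shared middle term 'r'.

m → q


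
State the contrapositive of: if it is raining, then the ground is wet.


The contrapositive of (P → Q) is (¬Q → ¬P); it is logically equivalent to the original.
Here P = 'it is raining' and Q = 'the ground is wet'.

If not (the ground is wet), then not (it is raining).


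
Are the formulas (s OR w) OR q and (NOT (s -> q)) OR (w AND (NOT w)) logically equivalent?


Compare truth tables:
q | s | w | φ | ψ
-----------------
F | F | F | F | F
T | F | F | T | F
F | T | F | T | T
T | T | F | T | F
F | F | T | T | F
T | F | T | T | F
F | T | T | T | T
T | T | T | T | F
They differ at row 2 (q=T, s=F, w=F): φ=T but ψ=F.

No, they are not logically equivalent.


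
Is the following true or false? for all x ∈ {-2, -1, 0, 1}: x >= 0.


Evaluate the predicate on each element: -2:F, -1:F, 0:T, 1:T.
Counterexample x = -2 fails the predicate.

F


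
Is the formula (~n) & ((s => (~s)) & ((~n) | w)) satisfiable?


Search for a satisfying assignment over {n, s, w}.
Try n=False, s=False, w=False: the formula evaluates to True.
A satisfying assignment exists.

Satisfiable.


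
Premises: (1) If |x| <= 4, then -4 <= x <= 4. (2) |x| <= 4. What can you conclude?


Modus ponens: from (P → Q) and P, infer Q.
P = '|x| <= 4' is asserted, and P → Q holds, so Q follows.

-4 <= x <= 4.


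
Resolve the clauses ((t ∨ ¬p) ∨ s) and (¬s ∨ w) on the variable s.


The clauses contain complementary literals s and ¬s.
Resolution eliminates this pair and disjoins the remaining literals (merging duplicates).

((t ∨ ¬p) ∨ w)


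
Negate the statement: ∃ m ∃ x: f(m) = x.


Negation flips each quantifier (∀↔∃) and negates the inner predicate.
¬(∃ m ∃ x: φ) = ∀ m ∀ x: ¬φ.

∀ m ∀ x: ¬(f(m) = x)


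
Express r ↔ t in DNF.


Step 1: r ↔ t is true exactly when both agree: (r ∧ t) ∨ (¬r ∧ ¬t).

(r ∧ t) ∨ ((¬r) ∧ (¬t))


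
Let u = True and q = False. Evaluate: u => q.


Implication is false only when antecedent is true and consequent is false.
Substitute: u=True, q=False.
True => False evaluates to False.

False


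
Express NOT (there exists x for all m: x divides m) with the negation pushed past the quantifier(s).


Negation flips each quantifier (∀↔∃) and negates the inner predicate.
¬(there exists x for all m: φ) = for all x there exists m: ¬φ.

for all x there exists m: NOT(x divides m)


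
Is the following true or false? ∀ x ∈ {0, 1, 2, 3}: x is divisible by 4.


Evaluate the predicate on each element: 0:T, 1:F, 2:F, 3:F.
Counterexample x = 1 fails the predicate.

F


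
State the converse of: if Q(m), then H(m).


The converse of (P → Q) is (Q → P). It is not in general equivalent to the original.
Here P = 'Q(m)' and Q = 'H(m)'.

If H(m), then Q(m).


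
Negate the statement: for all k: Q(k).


¬(for all x: φ) = there exists x: ¬φ, and ¬(there exists x: φ) = for all x: ¬φ.
Apply to the universal statement.

there exists k: NOT(Q(k))


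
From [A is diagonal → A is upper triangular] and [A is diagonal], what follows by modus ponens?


Modus ponens: from (P → Q) and P, infer Q.
P = 'A is diagonal' is asserted, and P → Q holds, so Q follows.

A is upper triangular.


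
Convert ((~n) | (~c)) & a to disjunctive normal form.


Step 1: Distribute ∧ over ∨: ((¬n) ∨ (¬c)) ∧ a = ((¬n) ∧ a) ∨ ((¬c) ∧ a).

((~n) & a) | ((~c) & a)


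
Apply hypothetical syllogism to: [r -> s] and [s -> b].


Hypothetical syllogism: from (P → Q) and (Q → R), infer (P → R).
Chain the two implications through the shared middle term 's'.

r -> b


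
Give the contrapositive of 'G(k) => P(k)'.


The contrapositive of (P → Q) is (¬Q → ¬P); it is logically equivalent to the original.
Here P = 'G(k)' and Q = 'P(k)'.

If not (P(k)), then not (G(k)).


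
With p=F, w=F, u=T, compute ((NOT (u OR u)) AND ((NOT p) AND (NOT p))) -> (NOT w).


Substitute p=F, w=F, u=T:
u OR u = T OR T = T
NOT (u OR u) = F
NOT p = T
NOT p = T
(NOT p) AND (NOT p) = T AND T = T
(NOT (u OR u)) AND ((NOT p) AND (NOT p)) = F AND T = F
NOT w = T
((NOT (u OR u)) AND ((NOT p) AND (NOT p))) -> (NOT w) = F -> T = T

T


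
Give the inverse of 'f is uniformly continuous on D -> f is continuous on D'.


The inverse of (P → Q) is (¬P → ¬Q). It is equivalent to the converse, not to the original.
Here P = 'f is uniformly continuous on D' and Q = 'f is continuous on D'.

If not (f is uniformly continuous on D), then not (f is continuous on D).


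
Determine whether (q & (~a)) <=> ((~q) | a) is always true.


Build the truth table over {a, q}:
a | q | φ
---------
False | False | False
True | False | False
False | True | False
True | True | False
Counterexample at row 1: with a=False, q=False, the formula is False.

No, it is not a tautology.


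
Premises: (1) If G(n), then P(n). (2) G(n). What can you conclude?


Modus ponens: from (P → Q) and P, infer Q.
P = 'G(n)' is asserted, and P → Q holds, so Q follows.

P(n).


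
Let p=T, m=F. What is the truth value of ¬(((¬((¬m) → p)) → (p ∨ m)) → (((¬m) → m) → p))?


Substitute p=T, m=F:
¬m = T
(¬m) → p = T → T = T
¬((¬m) → p) = F
p ∨ m = T ∨ F = T
(¬((¬m) → p)) → (p ∨ m) = F → T = T
¬m = T
(¬m) → m = T → F = F
((¬m) → m) → p = F → T = T
((¬((¬m) → p)) → (p ∨ m)) → (((¬m) → m) → p) = T → T = T
¬(((¬((¬m) → p)) → (p ∨ m)) → (((¬m) → m) → p)) = F

F


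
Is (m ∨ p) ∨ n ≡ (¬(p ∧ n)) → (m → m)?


Compare truth tables:
m | n | p | φ | ψ
-----------------
F | F | F | F | T
T | F | F | T | T
F | T | F | T | T
T | T | F | T | T
F | F | T | T | T
T | F | T | T | T
F | T | T | T | T
T | T | T | T | T
They differ at row 1 (m=F, n=F, p=F): φ=F but ψ=T.

No, they are not logically equivalent.


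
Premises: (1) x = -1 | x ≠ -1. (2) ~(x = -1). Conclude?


Disjunctive syllogism: from (P ∨ Q) and ¬P, infer Q.
One disjunct, 'x = -1', is ruled out; the other must hold.

x ≠ -1


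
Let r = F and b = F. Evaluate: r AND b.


Conjunction is true only when both operands are true.
Substitute: r=F, b=F.
F AND F evaluates to F.

F


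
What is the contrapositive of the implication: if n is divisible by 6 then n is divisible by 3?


The contrapositive of (P → Q) is (¬Q → ¬P); it is logically equivalent to the original.
Here P = 'n is divisible by 6' and Q = 'n is divisible by 3'.

If not (n is divisible by 3), then not (n is divisible by 6).


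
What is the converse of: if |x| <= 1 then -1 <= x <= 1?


The converse of (P → Q) is (Q → P). It is not in general equivalent to the original.
Here P = '|x| <= 1' and Q = '-1 <= x <= 1'.

If -1 <= x <= 1, then |x| <= 1.


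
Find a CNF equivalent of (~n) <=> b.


Step 1: Rewrite (¬n) ↔ b as ((¬n) → b) ∧ (b → (¬n)).
Step 2: Rewrite each implication as a disjunction.
Step 3: Eliminate any double negations (¬¬X = X).

(n | b) & ((~b) | (~n))


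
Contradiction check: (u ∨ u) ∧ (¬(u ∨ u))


Truth table over {u}:
u | φ
-----
F | F
T | F
Every row is false.

Yes, it is a contradiction.


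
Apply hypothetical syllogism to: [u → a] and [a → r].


Hypothetical syllogism: from (P → Q) and (Q → R), infer (P → R).
Chain the two implications through the shared middle term 'a'.

u → r


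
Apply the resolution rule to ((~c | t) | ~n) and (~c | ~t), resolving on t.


The clauses contain complementary literals t and ~t.
Resolution eliminates this pair and disjoins the remaining literals (merging duplicates).

(~n | ~c)


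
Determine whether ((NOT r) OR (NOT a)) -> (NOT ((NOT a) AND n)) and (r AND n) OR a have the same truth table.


Compare truth tables:
a | n | r | φ | ψ
-----------------
F | F | F | T | F
T | F | F | T | T
F | T | F | F | F
T | T | F | T | T
F | F | T | T | F
T | F | T | T | T
F | T | T | F | T
T | T | T | T | T
They differ at row 1 (a=F, n=F, r=F): φ=T but ψ=F.

No, they are not logically equivalent.


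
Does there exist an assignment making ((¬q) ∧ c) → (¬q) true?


Search for a satisfying assignment over {c, q}.
Try c=F, q=F: the formula evaluates to T.
A satisfying assignment exists.

Satisfiable.


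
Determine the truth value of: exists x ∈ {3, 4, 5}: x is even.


Evaluate the predicate on each element: 3:False, 4:True, 5:False.
Witness x = 4 satisfies the predicate.

True


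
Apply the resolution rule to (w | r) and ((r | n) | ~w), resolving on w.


The clauses contain complementary literals w and ~w.
Resolution eliminates this pair and disjoins the remaining literals (merging duplicates).

(r | n)


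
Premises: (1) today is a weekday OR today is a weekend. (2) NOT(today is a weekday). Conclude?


Disjunctive syllogism: from (P ∨ Q) and ¬P, infer Q.
One disjunct, 'today is a weekday', is ruled out; the other must hold.

today is a weekend


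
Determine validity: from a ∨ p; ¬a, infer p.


This matches the form of disjunctive syllogism: the conclusion follows in every model of the premises.

Valid.


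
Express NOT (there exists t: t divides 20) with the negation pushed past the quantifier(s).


¬(for all x: φ) = there exists x: ¬φ, and ¬(there exists x: φ) = for all x: ¬φ.
Apply to the existential statement.

for all t: NOT(t divides 20)


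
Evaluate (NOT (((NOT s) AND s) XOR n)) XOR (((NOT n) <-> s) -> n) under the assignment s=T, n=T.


Substitute s=T, n=T:
NOT s = F
(NOT s) AND s = F AND T = F
((NOT s) AND s) XOR n = F XOR T = T
NOT (((NOT s) AND s) XOR n) = F
NOT n = F
(NOT n) <-> s = F <-> T = F
((NOT n) <-> s) -> n = F -> T = T
(NOT (((NOT s) AND s) XOR n)) XOR (((NOT n) <-> s) -> n) = F XOR T = T

T


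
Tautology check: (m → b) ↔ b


Build the truth table over {b, m}:
b | m | φ
---------
F | F | F
T | F | T
F | T | T
T | T | T
Counterexample at row 1: with b=F, m=F, the formula is F.

No, it is not a tautology.


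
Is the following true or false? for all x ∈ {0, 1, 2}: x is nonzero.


Evaluate the predicate on each element: 0:F, 1:T, 2:T.
Counterexample x = 0 fails the predicate.

F


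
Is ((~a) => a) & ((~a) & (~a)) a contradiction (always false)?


Truth table over {a}:
a | φ
-----
False | False
True | False
Every row is false.

Yes, it is a contradiction.


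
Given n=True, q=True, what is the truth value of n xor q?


Exclusive or is true when exactly one operand is true.
Substitute: n=True, q=True.
True xor True evaluates to False.

False


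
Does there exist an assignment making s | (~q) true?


Search for a satisfying assignment over {q, s}.
Try q=False, s=False: the formula evaluates to True.
A satisfying assignment exists.

Satisfiable.


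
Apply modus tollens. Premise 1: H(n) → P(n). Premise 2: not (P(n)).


Modus tollens: from (P → Q) and ¬Q, infer ¬P.
Q = 'P(n)' is denied; since P → Q, P must also fail.

Not (H(n)).


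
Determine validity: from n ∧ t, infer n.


This matches the form of conjunction elimination: the conclusion follows in every model of the premises.

Valid.


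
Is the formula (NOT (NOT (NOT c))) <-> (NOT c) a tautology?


Build the truth table over {c}:
c | φ
-----
F | T
T | T
Every row evaluates to true.

Yes, it is a tautology.


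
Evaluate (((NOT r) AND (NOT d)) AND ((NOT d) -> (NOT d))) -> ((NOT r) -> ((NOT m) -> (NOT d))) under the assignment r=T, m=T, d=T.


Substitute r=T, m=T, d=T:
… (earlier sub-steps elided)
NOT d = F
NOT d = F
(NOT d) -> (NOT d) = F -> F = T
((NOT r) AND (NOT d)) AND ((NOT d) -> (NOT d)) = F AND T = F
NOT r = F
NOT m = F
NOT d = F
(NOT m) -> (NOT d) = F -> F = T
(NOT r) -> ((NOT m) -> (NOT d)) = F -> T = T
(((NOT r) AND (NOT d)) AND ((NOT d) -> (NOT d))) -> ((NOT r) -> ((NOT m) -> (NOT d))) = F -> T = T

T


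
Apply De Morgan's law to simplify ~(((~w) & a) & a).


De Morgan: the negation of a conjunction is the disjunction of the negations.
Distribute ~ across &, flipping it to |, and negate each literal.

(w | (~a)) | (~a)


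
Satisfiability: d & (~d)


Check all 2 assignments over {d}:
d | φ
-----
False | False
True | False
No assignment makes the formula true.

Unsatisfiable.


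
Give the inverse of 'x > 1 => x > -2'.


The inverse of (P → Q) is (¬P → ¬Q). It is equivalent to the converse, not to the original.
Here P = 'x > 1' and Q = 'x > -2'.

If not (x > 1), then not (x > -2).


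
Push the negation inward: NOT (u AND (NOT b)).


De Morgan: the negation of a conjunction is the disjunction of the negations.
Distribute NOT across AND, flipping it to OR, and negate each literal.

(NOT u) OR b


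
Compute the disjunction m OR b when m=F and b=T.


Disjunction is false only when both operands are false.
Substitute: m=F, b=T.
F OR T evaluates to T.

T


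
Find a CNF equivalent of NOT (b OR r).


Step 1: Apply De Morgan: ¬(b ∨ r) = ¬b ∧ ¬r.

(NOT b) AND (NOT r)


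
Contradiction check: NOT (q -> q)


Truth table over {q}:
q | φ
-----
F | F
T | F
Every row is false.

Yes, it is a contradiction.


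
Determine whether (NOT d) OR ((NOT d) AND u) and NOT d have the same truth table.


Compare truth tables:
d | u | φ | ψ
-------------
F | F | T | T
T | F | F | F
F | T | T | T
T | T | F | F
The columns φ and ψ agree on every row.

Yes, they are logically equivalent.


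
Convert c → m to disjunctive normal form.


Step 1: Rewrite c → m as ¬c ∨ m.

(¬c) ∨ m


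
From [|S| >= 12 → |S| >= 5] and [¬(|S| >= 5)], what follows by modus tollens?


Modus tollens: from (P → Q) and ¬Q, infer ¬P.
Q = '|S| >= 5' is denied; since P → Q, P must also fail.

Not (|S| >= 12).


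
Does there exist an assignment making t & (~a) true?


Search for a satisfying assignment over {a, t}.
Try a=False, t=True: the formula evaluates to True.
A satisfying assignment exists.

Satisfiable.


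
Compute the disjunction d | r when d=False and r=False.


Disjunction is false only when both operands are false.
Substitute: d=False, r=False.
False | False evaluates to False.

False


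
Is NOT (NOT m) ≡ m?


Compare truth tables:
m | φ | ψ
---------
F | F | F
T | T | T
The columns φ and ψ agree on every row.

Yes, they are logically equivalent.


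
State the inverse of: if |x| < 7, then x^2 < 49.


The inverse of (P → Q) is (¬P → ¬Q). It is equivalent to the converse, not to the original.
Here P = '|x| < 7' and Q = 'x^2 < 49'.

If not (|x| < 7), then not (x^2 < 49).


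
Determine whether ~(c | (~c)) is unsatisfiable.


Truth table over {c}:
c | φ
-----
False | False
True | False
Every row is false.

Yes, it is a contradiction.


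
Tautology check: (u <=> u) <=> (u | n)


Build the truth table over {n, u}:
n | u | φ
---------
False | False | False
True | False | True
False | True | True
True | True | True
Counterexample at row 1: with n=False, u=False, the formula is False.

No, it is not a tautology.


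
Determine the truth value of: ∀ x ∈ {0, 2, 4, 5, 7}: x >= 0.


Evaluate the predicate on each element: 0:T, 2:T, 4:T, 5:T, 7:T.
Every element satisfies the predicate.

T


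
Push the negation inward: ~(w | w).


De Morgan: the negation of a disjunction is the conjunction of the negations.
Distribute ~ across |, flipping it to &, and negate each literal.

(~w) & (~w)


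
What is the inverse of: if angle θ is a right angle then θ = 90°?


The inverse of (P → Q) is (¬P → ¬Q). It is equivalent to the converse, not to the original.
Here P = 'angle θ is a right angle' and Q = 'θ = 90°'.

If not (angle θ is a right angle), then not (θ = 90°).


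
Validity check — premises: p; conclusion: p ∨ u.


This matches the form of disjunction introduction: the conclusion follows in every model of the premises.

Valid.


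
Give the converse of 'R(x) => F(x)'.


The converse of (P → Q) is (Q → P). It is not in general equivalent to the original.
Here P = 'R(x)' and Q = 'F(x)'.

If F(x), then R(x).


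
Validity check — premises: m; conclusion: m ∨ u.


This matches the form of disjunction introduction: the conclusion follows in every model of the premises.

Valid.


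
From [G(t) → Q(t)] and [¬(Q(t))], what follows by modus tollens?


Modus tollens: from (P → Q) and ¬Q, infer ¬P.
Q = 'Q(t)' is denied; since P → Q, P must also fail.

Not (G(t)).


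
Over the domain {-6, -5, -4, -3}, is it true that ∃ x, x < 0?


Evaluate the predicate on each element: -6:T, -5:T, -4:T, -3:T.
Witness x = -6 satisfies the predicate.

T


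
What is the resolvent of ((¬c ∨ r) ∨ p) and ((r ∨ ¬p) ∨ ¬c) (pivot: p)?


The clauses contain complementary literals p and ¬p.
Resolution eliminates this pair and disjoins the remaining literals (merging duplicates).

(r ∨ ¬c)


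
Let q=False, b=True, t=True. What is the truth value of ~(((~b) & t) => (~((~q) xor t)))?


Substitute q=False, b=True, t=True:
~b = False
(~b) & t = False & True = False
~q = True
(~q) xor t = True xor True = False
~((~q) xor t) = True
((~b) & t) => (~((~q) xor t)) = False => True = True
~(((~b) & t) => (~((~q) xor t))) = False

False


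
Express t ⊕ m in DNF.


Step 1: t ⊕ m is true exactly when they disagree: (t ∧ ¬m) ∨ (¬t ∧ m).

(t ∧ (¬m)) ∨ ((¬t) ∧ m)


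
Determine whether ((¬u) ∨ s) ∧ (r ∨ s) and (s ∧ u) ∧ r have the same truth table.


Compare truth tables:
r | s | u | φ | ψ
-----------------
F | F | F | F | F
T | F | F | T | F
F | T | F | T | F
T | T | F | T | F
F | F | T | F | F
T | F | T | F | F
F | T | T | T | F
T | T | T | T | T
They differ at row 2 (r=T, s=F, u=F): φ=T but ψ=F.

No, they are not logically equivalent.


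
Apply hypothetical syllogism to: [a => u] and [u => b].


Hypothetical syllogism: from (P → Q) and (Q → R), infer (P → R).
Chain the two implications through the shared middle term 'u'.

a => b


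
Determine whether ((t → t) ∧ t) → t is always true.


Build the truth table over {t}:
t | φ
-----
F | T
T | T
Every row evaluates to true.

Yes, it is a tautology.


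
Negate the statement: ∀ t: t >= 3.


¬(∀ x: φ) = ∃ x: ¬φ, and ¬(∃ x: φ) = ∀ x: ¬φ.
Apply to the universal statement.

∃ t: ¬(t >= 3)
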